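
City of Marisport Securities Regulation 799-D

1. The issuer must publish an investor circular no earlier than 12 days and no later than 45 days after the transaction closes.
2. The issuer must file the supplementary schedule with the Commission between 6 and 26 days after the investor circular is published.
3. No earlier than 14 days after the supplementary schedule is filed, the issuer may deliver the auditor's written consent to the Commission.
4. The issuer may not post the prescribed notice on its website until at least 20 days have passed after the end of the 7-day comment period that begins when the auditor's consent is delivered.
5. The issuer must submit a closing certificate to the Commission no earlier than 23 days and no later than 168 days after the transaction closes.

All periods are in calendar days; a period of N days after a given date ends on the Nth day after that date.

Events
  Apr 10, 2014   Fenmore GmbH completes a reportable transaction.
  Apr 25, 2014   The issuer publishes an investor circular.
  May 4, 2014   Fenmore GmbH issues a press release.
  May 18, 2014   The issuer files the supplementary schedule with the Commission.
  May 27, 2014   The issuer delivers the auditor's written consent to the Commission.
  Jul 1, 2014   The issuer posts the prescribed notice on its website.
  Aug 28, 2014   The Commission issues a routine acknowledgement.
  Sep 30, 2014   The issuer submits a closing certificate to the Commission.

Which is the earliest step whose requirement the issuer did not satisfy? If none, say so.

Step 3

Step 1 — 12 and 45 days from Apr 10, 2014 (when the transaction closes) are Apr 22, 2014 and May 25, 2014 respectively; done Apr 25, 2014, which is between those dates.
Step 2 — 6 and 26 days from Apr 25, 2014 (when the investor circular is published) are May 1, 2014 and May 21, 2014 respectively; done May 18, 2014 — within the window.
Step 3 — must wait 14 days from May 18, 2014 (when the supplementary schedule is filed), so not before Jun 1, 2014; done May 27, 2014 — 5 days too early.
That is the first point of non-compliance.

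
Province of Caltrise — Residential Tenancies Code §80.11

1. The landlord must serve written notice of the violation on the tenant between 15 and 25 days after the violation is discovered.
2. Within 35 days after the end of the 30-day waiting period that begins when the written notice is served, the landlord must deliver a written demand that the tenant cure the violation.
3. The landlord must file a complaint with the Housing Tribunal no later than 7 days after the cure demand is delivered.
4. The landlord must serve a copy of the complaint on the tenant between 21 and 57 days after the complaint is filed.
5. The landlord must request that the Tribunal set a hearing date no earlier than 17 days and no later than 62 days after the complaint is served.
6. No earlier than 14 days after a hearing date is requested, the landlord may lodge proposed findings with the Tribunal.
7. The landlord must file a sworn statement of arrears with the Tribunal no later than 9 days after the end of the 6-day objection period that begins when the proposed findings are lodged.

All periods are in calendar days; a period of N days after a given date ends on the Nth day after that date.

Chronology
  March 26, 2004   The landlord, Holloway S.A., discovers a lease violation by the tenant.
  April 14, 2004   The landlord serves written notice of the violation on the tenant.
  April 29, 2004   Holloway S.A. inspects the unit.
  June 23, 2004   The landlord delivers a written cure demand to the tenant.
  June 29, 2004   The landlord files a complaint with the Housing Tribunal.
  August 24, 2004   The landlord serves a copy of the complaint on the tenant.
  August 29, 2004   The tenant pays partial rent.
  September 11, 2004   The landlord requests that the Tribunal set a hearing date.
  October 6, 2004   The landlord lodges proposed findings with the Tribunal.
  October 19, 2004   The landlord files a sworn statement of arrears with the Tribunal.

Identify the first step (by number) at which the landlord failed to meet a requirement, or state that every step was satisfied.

(1) the permitted window runs from March 26, 2004 + 15 = April 10, 2004 to March 26, 2004 + 25 = April 20, 2004; April 14, 2004 falls inside that range.
(2) due by May 14, 2004 + 35 days = June 18, 2004; June 23, 2004 misses that deadline by 5 days.
The procedure was therefore not followed at step 2.

Step 2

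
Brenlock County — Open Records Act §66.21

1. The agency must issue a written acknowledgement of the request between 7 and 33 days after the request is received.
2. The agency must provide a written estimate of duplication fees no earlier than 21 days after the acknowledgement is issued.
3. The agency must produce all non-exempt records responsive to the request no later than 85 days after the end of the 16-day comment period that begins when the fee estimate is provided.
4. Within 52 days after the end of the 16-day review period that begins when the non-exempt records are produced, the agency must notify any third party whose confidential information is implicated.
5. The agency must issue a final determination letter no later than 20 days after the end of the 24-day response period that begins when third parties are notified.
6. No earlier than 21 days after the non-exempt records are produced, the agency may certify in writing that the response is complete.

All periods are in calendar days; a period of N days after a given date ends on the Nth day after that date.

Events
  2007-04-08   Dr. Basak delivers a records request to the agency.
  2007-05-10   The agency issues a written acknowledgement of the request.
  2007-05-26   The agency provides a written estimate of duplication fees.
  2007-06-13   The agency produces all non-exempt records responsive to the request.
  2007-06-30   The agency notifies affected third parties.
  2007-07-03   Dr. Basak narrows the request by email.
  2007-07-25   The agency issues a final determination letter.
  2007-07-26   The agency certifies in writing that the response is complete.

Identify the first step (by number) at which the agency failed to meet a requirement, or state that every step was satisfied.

Step 2

Step 1 — 7 and 33 days from 2007-04-08 (when the request is received) are 2007-04-15 and 2007-05-11 respectively; 2007-05-10 falls inside that range.
Step 2 — must wait 21 days from 2007-05-10 (when the acknowledgement is issued), so not before 2007-05-31; done 2007-05-26 — 5 days too early.
That is the first point of non-compliance.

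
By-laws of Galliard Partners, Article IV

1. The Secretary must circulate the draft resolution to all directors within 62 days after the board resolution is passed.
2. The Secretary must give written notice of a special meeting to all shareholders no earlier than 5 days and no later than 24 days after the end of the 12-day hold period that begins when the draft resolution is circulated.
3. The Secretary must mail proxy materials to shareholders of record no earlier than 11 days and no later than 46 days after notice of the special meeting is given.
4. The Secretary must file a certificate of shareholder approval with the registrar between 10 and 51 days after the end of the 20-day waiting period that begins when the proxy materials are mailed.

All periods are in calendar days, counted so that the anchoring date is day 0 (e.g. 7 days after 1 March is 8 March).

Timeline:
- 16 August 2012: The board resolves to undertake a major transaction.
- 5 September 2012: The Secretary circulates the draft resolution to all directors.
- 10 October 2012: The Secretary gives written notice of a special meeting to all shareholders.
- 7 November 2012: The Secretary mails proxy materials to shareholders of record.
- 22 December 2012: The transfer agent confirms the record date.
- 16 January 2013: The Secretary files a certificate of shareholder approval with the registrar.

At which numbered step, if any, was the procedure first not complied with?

Step 1 — counting 62 days from 16 August 2012 (when the board resolution is passed) gives a deadline of 17 October 2012; 5 September 2012 is within that limit.
Step 2 — 5 and 24 days from 17 September 2012 (end of the 12-day hold period, which began when the draft resolution is circulated on 5 September 2012) are 22 September 2012 and 11 October 2012 respectively; done 10 October 2012 — within the window.
Step 3 — 11 and 46 days from 10 October 2012 (when notice of the special meeting is given) are 21 October 2012 and 25 November 2012 respectively; done 7 November 2012 — within the window.
Step 4 — 10 and 51 days from 27 November 2012 (end of the 20-day waiting period, which began when the proxy materials are mailed on 7 November 2012) are 7 December 2012 and 17 January 2013 respectively; done 16 January 2013 — within the window.

None — every step was satisfied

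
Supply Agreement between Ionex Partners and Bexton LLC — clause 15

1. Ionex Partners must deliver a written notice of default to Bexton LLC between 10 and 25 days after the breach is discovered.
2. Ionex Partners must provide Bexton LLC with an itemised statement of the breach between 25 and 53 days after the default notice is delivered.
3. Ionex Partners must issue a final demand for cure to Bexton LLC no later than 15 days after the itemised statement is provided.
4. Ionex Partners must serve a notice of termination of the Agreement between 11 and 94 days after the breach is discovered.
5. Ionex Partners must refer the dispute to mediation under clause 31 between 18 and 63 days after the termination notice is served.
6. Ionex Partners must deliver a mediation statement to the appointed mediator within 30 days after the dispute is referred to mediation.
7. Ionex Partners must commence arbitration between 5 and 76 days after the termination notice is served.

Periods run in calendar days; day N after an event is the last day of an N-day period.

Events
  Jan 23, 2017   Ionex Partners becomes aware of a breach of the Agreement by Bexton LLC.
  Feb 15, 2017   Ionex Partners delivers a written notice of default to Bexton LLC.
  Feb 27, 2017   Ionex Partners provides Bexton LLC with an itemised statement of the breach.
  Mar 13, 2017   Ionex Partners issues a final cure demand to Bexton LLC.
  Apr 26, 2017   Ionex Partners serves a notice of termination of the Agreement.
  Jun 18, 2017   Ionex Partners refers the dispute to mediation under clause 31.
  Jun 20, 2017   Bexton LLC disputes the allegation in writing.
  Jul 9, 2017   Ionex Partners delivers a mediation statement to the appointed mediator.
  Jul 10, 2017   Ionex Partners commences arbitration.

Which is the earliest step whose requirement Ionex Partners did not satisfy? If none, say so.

(1) the permitted window runs from Jan 23, 2017 + 10 = Feb 2, 2017 to Jan 23, 2017 + 25 = Feb 17, 2017; Feb 15, 2017 falls inside that range.
(2) the permitted window runs from Feb 15, 2017 + 25 = Mar 12, 2017 to Feb 15, 2017 + 53 = Apr 9, 2017; done Feb 27, 2017 — 13 days before the window opened.
Later steps need not be reached.

Step 2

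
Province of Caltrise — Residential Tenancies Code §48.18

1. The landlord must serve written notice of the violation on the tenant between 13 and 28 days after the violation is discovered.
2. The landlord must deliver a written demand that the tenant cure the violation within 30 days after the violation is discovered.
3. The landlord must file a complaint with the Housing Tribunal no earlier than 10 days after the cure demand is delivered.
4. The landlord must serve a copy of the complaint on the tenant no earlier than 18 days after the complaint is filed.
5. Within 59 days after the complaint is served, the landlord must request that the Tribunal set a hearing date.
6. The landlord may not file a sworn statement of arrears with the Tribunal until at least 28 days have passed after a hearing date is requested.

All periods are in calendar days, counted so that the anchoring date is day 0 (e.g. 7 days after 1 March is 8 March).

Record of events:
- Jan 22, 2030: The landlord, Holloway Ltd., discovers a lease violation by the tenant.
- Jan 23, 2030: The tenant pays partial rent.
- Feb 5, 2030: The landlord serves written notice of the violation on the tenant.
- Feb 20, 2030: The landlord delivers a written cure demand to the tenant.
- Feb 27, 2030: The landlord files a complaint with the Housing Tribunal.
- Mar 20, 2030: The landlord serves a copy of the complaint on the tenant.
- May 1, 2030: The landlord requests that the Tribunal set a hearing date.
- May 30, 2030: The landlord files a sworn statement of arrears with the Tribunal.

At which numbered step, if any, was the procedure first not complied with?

Step 1: the window is 13–28 days after Jan 22, 2030 (when the violation is discovered), so Feb 4, 2030 through Feb 19, 2030; Feb 5, 2030 falls inside that range.
Step 2: 30 days after Jan 22, 2030 (when the violation is discovered) is Feb 21, 2030; Feb 20, 2030 is within that limit.
Step 3: the earliest permitted date is 10 days after Feb 20, 2030 (when the cure demand is delivered), i.e. Mar 2, 2030; done Feb 27, 2030 — 3 days too early.

Step 3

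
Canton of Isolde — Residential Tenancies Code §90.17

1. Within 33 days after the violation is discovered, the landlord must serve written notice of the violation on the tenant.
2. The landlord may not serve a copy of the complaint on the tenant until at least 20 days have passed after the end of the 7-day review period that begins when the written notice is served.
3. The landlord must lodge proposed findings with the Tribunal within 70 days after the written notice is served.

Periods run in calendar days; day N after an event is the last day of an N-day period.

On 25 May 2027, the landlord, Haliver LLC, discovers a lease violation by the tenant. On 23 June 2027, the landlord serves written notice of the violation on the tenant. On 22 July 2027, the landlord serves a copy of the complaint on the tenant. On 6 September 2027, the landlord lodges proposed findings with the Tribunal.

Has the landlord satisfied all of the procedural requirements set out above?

No

Step 1: 33 days after 25 May 2027 (when the violation is discovered) is 27 June 2027; done 23 June 2027 — timely.
Step 2: the earliest permitted date is 20 days after 30 June 2027 (end of the 7-day review period, which began when the written notice is served on 23 June 2027), i.e. 20 July 2027; 22 July 2027 is on or after that date.
Step 3: 70 days after 23 June 2027 (when the written notice is served) is 1 September 2027; not done until 6 September 2027, 5 days after the deadline.
The analysis stops there.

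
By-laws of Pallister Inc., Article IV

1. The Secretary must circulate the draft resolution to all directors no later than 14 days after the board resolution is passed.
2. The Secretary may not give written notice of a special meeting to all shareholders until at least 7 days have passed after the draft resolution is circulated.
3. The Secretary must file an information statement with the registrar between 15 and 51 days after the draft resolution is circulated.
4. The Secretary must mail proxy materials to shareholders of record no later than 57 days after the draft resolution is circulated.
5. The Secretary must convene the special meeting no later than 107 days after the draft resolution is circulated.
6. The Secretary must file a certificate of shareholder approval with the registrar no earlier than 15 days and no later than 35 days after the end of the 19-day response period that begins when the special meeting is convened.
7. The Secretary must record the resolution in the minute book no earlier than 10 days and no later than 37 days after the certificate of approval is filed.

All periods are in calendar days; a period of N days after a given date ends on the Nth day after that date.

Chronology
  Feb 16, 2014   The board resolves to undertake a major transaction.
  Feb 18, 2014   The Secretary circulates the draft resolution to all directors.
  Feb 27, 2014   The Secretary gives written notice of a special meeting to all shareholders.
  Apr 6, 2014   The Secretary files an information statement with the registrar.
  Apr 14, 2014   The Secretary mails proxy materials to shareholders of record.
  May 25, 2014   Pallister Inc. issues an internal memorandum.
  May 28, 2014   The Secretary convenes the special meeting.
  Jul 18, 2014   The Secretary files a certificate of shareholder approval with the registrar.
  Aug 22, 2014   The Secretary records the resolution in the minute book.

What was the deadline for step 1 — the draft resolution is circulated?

Step 1 runs from Feb 16, 2014, when the board resolution is passed. 14 days after Feb 16, 2014 is Mar 2, 2014.

Mar 2, 2014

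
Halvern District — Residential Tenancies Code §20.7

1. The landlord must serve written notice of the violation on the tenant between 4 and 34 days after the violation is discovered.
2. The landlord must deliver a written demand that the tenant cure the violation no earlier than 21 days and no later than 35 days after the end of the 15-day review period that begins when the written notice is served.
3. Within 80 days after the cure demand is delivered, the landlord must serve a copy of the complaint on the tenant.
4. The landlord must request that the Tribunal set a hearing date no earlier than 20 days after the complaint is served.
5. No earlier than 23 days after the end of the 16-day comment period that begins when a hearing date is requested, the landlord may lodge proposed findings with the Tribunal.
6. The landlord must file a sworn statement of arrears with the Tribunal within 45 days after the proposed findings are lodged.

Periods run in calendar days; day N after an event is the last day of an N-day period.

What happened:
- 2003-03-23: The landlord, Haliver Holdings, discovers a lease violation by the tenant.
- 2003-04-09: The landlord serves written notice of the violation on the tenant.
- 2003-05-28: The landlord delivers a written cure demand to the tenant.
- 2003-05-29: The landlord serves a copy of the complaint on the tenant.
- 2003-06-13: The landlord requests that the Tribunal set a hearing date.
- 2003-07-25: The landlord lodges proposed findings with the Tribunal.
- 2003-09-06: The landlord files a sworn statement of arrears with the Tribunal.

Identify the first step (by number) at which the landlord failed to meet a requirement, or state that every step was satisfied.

Step 4

Step 1: the window is 4–34 days after 2003-03-23 (when the violation is discovered), so 2003-03-27 through 2003-04-26; done 2003-04-09 — within the window.
Step 2: the window is 21–35 days after 2003-04-24 (end of the 15-day review period, which began when the written notice is served on 2003-04-09), so 2003-05-15 through 2003-05-29; 2003-05-28 falls inside that range.
Step 3: 80 days after 2003-05-28 (when the cure demand is delivered) is 2003-08-16; 2003-05-29 is within that limit.
Step 4: the earliest permitted date is 20 days after 2003-05-29 (when the complaint is served), i.e. 2003-06-18; acted on 2003-06-13, 5 days prematurely.
Later steps need not be reached.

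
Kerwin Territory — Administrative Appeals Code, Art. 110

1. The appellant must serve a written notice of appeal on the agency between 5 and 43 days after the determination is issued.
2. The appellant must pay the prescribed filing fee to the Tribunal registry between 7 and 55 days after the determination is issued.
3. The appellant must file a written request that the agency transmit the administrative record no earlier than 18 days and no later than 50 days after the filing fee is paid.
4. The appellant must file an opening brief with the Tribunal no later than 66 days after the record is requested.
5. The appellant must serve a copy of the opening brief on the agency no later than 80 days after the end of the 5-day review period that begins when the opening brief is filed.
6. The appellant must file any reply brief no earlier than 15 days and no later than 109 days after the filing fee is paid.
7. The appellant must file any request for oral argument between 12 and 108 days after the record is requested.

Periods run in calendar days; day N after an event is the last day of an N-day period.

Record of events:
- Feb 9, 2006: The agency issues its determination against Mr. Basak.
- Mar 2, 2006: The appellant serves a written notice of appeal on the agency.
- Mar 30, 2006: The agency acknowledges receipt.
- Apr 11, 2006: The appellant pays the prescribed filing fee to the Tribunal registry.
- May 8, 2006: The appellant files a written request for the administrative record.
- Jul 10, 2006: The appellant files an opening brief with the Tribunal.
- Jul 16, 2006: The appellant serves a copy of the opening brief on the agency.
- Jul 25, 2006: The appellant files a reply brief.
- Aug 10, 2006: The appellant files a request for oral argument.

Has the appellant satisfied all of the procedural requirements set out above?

Step 1: the window is 5–43 days after Feb 9, 2006 (when the determination is issued), so Feb 14, 2006 through Mar 24, 2006; Mar 2, 2006 falls inside that range.
Step 2: the window is 7–55 days after Feb 9, 2006 (when the determination is issued), so Feb 16, 2006 through Apr 5, 2006; done Apr 11, 2006 — 6 days after the window closed.
The procedure was therefore not followed at step 2.

No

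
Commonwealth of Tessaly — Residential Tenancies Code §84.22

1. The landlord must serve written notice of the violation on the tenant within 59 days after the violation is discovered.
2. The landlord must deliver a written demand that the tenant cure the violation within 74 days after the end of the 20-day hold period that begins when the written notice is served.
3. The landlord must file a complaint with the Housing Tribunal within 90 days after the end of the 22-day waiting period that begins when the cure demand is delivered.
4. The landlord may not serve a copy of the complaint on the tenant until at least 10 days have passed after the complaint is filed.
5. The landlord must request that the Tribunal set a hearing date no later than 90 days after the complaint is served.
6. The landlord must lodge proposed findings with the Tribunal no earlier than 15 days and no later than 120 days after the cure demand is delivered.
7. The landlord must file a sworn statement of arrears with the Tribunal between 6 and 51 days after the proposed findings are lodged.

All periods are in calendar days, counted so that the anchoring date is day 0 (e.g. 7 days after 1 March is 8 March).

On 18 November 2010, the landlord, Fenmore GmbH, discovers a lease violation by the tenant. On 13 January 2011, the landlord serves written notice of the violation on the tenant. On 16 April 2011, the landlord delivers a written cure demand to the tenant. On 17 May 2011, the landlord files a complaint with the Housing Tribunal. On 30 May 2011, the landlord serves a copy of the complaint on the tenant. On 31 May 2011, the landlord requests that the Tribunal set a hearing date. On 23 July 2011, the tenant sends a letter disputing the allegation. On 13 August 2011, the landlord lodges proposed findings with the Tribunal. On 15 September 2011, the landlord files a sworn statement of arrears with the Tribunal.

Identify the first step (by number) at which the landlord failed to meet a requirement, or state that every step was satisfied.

None — every step was satisfied

(1) due by 18 November 2010 + 59 days = 16 January 2011; done 13 January 2011 — timely.
(2) due by 2 February 2011 + 74 days = 17 April 2011; 16 April 2011 is within that limit.
(3) due by 8 May 2011 + 90 days = 6 August 2011; completed 17 May 2011, before the deadline.
(4) permitted from 17 May 2011 + 10 days = 27 May 2011 onward; 30 May 2011 is on or after that date.
(5) due by 30 May 2011 + 90 days = 28 August 2011; done 31 May 2011 — timely.
(6) the permitted window runs from 16 April 2011 + 15 = 1 May 2011 to 16 April 2011 + 120 = 14 August 2011; done 13 August 2011 — within the window.
(7) the permitted window runs from 13 August 2011 + 6 = 19 August 2011 to 13 August 2011 + 51 = 3 October 2011; 15 September 2011 falls inside that range.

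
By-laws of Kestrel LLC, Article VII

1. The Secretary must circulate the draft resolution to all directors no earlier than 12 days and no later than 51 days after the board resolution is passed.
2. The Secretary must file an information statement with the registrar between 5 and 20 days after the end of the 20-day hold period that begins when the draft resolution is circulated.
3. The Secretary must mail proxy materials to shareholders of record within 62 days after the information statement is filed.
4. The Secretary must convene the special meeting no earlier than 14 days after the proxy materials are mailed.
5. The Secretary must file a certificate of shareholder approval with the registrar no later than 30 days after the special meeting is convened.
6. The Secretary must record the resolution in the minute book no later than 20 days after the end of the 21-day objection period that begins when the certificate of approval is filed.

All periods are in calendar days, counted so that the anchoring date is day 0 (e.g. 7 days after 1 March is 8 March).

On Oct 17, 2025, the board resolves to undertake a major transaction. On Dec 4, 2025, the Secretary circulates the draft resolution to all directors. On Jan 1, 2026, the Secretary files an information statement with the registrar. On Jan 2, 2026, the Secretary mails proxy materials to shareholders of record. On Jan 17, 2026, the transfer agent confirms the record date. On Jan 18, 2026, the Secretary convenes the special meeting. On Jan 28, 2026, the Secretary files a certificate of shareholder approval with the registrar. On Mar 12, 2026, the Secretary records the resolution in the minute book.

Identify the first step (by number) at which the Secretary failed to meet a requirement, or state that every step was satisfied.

Step 6

(1) the permitted window runs from Oct 17, 2025 + 12 = Oct 29, 2025 to Oct 17, 2025 + 51 = Dec 7, 2025; done Dec 4, 2025 — within the window.
(2) the permitted window runs from Dec 24, 2025 + 5 = Dec 29, 2025 to Dec 24, 2025 + 20 = Jan 13, 2026; done Jan 1, 2026, which is between those dates.
(3) due by Jan 1, 2026 + 62 days = Mar 4, 2026; Jan 2, 2026 is within that limit.
(4) permitted from Jan 2, 2026 + 14 days = Jan 16, 2026 onward; done Jan 18, 2026, after the minimum wait.
(5) due by Jan 18, 2026 + 30 days = Feb 17, 2026; done Jan 28, 2026 — timely.
(6) due by Feb 18, 2026 + 20 days = Mar 10, 2026; Mar 12, 2026 misses that deadline by 2 days.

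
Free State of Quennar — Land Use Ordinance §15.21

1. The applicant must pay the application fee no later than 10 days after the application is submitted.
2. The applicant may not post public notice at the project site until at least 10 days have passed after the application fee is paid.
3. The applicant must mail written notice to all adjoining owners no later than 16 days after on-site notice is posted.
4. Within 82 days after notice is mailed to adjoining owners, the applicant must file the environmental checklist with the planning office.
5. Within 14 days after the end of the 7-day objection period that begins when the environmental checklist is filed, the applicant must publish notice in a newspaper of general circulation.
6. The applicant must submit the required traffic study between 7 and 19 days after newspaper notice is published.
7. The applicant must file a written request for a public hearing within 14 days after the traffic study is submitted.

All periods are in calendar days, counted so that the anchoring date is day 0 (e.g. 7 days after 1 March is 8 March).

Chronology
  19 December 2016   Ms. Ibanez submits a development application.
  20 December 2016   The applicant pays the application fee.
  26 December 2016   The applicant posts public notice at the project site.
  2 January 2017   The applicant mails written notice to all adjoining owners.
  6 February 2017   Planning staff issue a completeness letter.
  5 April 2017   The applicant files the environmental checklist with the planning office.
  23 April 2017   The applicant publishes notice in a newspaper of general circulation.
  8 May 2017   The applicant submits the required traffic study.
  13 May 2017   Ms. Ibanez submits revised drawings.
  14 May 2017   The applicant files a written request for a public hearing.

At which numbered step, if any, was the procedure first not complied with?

Step 1: 10 days after 19 December 2016 (when the application is submitted) is 29 December 2016; completed 20 December 2016, before the deadline.
Step 2: the earliest permitted date is 10 days after 20 December 2016 (when the application fee is paid), i.e. 30 December 2016; 26 December 2016 is 4 days before the earliest permitted date.
Later steps need not be reached.

Step 2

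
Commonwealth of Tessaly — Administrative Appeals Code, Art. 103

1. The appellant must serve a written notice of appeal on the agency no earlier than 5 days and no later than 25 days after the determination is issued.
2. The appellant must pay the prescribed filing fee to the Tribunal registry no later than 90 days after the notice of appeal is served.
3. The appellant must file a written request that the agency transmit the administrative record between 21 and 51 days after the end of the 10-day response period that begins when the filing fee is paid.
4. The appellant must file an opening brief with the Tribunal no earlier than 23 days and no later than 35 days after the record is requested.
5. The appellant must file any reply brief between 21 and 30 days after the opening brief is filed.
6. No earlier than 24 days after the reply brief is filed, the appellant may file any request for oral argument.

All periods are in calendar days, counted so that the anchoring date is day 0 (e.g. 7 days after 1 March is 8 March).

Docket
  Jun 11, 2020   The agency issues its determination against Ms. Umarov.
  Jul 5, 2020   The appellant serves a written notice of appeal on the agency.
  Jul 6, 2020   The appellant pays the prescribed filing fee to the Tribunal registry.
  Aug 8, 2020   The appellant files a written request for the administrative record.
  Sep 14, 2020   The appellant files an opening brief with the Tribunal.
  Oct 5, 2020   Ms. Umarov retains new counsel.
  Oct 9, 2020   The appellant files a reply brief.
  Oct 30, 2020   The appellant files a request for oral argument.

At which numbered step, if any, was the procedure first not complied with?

Step 4

Step 1: the window is 5–25 days after Jun 11, 2020 (when the determination is issued), so Jun 16, 2020 through Jul 6, 2020; done Jul 5, 2020, which is between those dates.
Step 2: 90 days after Jul 5, 2020 (when the notice of appeal is served) is Oct 3, 2020; done Jul 6, 2020 — timely.
Step 3: the window is 21–51 days after Jul 16, 2020 (end of the 10-day response period, which began when the filing fee is paid on Jul 6, 2020), so Aug 6, 2020 through Sep 5, 2020; done Aug 8, 2020, which is between those dates.
Step 4: the window is 23–35 days after Aug 8, 2020 (when the record is requested), so Aug 31, 2020 through Sep 12, 2020; Sep 14, 2020 is 2 days past the end of the window.
That is the first point of non-compliance.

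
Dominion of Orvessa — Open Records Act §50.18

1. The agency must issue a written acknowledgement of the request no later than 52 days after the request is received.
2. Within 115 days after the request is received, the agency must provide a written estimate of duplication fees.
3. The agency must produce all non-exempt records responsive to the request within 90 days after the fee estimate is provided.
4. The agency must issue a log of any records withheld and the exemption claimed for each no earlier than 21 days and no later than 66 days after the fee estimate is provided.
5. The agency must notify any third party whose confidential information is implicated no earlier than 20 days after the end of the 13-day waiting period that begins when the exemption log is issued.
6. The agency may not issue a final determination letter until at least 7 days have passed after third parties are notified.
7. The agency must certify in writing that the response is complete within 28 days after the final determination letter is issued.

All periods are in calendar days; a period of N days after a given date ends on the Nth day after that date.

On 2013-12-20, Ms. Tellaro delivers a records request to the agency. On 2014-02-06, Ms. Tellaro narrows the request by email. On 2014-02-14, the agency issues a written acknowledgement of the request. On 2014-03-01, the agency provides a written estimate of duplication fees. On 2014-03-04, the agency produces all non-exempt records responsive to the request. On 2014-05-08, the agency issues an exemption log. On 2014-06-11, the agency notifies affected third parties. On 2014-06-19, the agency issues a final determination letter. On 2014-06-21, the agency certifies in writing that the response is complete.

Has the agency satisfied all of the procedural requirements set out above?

No

Step 1: 52 days after 2013-12-20 (when the request is received) is 2014-02-10; not done until 2014-02-14, 4 days after the deadline.
No need to go further; step 1 was not satisfied.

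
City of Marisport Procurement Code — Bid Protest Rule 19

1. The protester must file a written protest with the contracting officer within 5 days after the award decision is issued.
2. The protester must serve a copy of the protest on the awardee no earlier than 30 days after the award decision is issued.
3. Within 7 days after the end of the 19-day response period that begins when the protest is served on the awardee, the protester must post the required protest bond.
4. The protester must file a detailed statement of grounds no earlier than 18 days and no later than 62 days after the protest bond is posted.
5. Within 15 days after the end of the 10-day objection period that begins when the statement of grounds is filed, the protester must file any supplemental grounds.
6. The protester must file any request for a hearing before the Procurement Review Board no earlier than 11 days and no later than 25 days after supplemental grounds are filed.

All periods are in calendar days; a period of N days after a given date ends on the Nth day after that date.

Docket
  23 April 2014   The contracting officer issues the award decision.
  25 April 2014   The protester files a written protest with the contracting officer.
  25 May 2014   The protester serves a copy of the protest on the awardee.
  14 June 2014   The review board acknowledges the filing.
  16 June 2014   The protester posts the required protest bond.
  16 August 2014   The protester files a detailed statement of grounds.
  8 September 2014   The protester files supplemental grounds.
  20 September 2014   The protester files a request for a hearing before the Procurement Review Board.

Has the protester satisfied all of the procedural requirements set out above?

Step 1 — counting 5 days from 23 April 2014 (when the award decision is issued) gives a deadline of 28 April 2014; done 25 April 2014 — timely.
Step 2 — must wait 30 days from 23 April 2014 (when the award decision is issued), so not before 23 May 2014; done 25 May 2014, after the minimum wait.
Step 3 — counting 7 days from 13 June 2014 (end of the 19-day response period, which began when the protest is served on the awardee on 25 May 2014) gives a deadline of 20 June 2014; 16 June 2014 is within that limit.
Step 4 — 18 and 62 days from 16 June 2014 (when the protest bond is posted) are 4 July 2014 and 17 August 2014 respectively; done 16 August 2014 — within the window.
Step 5 — counting 15 days from 26 August 2014 (end of the 10-day objection period, which began when the statement of grounds is filed on 16 August 2014) gives a deadline of 10 September 2014; completed 8 September 2014, before the deadline.
Step 6 — 11 and 25 days from 8 September 2014 (when supplemental grounds are filed) are 19 September 2014 and 3 October 2014 respectively; done 20 September 2014 — within the window.

Yes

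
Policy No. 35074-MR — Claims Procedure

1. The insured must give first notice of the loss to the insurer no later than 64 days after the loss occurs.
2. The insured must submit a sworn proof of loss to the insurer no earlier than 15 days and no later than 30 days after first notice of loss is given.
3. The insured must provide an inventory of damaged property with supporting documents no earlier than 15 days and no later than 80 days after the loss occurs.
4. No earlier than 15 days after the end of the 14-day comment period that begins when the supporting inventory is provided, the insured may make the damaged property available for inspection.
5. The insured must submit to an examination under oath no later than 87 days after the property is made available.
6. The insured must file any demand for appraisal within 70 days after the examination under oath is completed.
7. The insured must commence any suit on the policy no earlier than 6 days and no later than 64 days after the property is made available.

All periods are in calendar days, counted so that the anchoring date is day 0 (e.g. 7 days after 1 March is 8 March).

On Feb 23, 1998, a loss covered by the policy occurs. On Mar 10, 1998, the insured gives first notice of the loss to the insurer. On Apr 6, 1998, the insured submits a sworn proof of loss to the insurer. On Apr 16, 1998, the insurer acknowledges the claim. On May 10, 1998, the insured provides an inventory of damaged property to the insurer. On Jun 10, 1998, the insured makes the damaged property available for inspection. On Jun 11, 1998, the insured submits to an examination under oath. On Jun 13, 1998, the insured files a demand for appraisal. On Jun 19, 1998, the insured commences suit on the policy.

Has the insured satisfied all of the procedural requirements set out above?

(1) due by Feb 23, 1998 + 64 days = Apr 28, 1998; done Mar 10, 1998 — timely.
(2) the permitted window runs from Mar 10, 1998 + 15 = Mar 25, 1998 to Mar 10, 1998 + 30 = Apr 9, 1998; Apr 6, 1998 falls inside that range.
(3) the permitted window runs from Feb 23, 1998 + 15 = Mar 10, 1998 to Feb 23, 1998 + 80 = May 14, 1998; done May 10, 1998 — within the window.
(4) permitted from May 24, 1998 + 15 days = Jun 8, 1998 onward; done Jun 10, 1998, after the minimum wait.
(5) due by Jun 10, 1998 + 87 days = Sep 5, 1998; completed Jun 11, 1998, before the deadline.
(6) due by Jun 11, 1998 + 70 days = Aug 20, 1998; Jun 13, 1998 is within that limit.
(7) the permitted window runs from Jun 10, 1998 + 6 = Jun 16, 1998 to Jun 10, 1998 + 64 = Aug 13, 1998; done Jun 19, 1998 — within the window.

Yes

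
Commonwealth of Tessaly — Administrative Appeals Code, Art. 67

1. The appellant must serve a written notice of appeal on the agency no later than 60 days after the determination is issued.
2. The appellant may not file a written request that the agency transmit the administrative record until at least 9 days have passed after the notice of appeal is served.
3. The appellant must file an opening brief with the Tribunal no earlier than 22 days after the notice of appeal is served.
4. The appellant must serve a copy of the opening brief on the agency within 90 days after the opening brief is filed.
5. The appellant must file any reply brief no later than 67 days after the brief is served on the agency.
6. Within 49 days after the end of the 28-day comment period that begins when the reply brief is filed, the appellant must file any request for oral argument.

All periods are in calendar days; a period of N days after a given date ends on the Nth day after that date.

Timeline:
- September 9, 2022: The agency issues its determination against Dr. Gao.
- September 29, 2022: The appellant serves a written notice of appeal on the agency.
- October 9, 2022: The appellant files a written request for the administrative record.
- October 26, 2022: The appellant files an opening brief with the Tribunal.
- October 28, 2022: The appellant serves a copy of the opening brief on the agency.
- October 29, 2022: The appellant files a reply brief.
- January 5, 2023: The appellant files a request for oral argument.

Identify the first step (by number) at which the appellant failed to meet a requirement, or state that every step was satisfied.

(1) due by September 9, 2022 + 60 days = November 8, 2022; completed September 29, 2022, before the deadline.
(2) permitted from September 29, 2022 + 9 days = October 8, 2022 onward; done October 9, 2022, after the minimum wait.
(3) permitted from September 29, 2022 + 22 days = October 21, 2022 onward; October 26, 2022 is on or after that date.
(4) due by October 26, 2022 + 90 days = January 24, 2023; done October 28, 2022 — timely.
(5) due by October 28, 2022 + 67 days = January 3, 2023; completed October 29, 2022, before the deadline.
(6) due by November 26, 2022 + 49 days = January 14, 2023; completed January 5, 2023, before the deadline.

None — every step was satisfied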